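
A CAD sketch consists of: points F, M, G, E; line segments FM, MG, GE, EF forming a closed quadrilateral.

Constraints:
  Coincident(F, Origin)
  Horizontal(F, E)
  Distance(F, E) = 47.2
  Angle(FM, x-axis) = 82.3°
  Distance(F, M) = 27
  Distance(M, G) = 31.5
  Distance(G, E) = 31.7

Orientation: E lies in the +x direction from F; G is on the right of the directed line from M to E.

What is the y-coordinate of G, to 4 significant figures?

-2.380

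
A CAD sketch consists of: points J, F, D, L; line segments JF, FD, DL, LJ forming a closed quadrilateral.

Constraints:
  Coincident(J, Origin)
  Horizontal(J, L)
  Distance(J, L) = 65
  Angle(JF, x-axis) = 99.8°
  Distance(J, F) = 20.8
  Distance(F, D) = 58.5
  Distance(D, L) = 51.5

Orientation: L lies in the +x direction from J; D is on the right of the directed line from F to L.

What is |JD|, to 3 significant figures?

39.3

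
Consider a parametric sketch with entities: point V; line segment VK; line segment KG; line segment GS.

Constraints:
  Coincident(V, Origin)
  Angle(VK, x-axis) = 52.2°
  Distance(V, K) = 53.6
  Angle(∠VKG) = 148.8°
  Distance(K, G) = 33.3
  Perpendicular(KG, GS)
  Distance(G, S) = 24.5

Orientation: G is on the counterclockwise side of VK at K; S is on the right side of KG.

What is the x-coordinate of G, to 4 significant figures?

36.68

V is at the origin; VK runs at 52.2° with length 53.6, so K = 53.6·(cos 52.2°, sin 52.2°) = (32.85, 42.35). ∠VKG = 148.8°, so KG runs at 52.2° + (180° − 148.8°) = 83.40° from the x-axis; with |KG| = 33.3, G = K + 33.3·(cos 83.40°, sin 83.40°) = (36.68, 75.43). So G.x = 36.68.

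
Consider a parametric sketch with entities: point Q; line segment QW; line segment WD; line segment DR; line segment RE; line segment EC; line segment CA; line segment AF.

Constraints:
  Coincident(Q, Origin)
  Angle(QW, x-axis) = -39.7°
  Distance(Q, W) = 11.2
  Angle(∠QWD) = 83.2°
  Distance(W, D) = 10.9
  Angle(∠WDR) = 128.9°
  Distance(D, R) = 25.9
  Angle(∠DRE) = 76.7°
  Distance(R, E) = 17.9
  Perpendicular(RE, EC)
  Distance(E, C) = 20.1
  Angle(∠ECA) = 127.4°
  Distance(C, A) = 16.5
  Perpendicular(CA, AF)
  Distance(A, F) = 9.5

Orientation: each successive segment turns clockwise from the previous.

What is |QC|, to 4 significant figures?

1.692

Q is at the origin; QW runs at -39.7° with length 11.2, so W = (8.617, -7.154). ∠QWD = 83.2° gives WD at -136.5° from the x-axis; with |WD| = 10.9, D = (0.7107, -14.66). ∠WDR = 128.9° gives DR at 172.4° from the x-axis; with |DR| = 25.9, R = (-24.96, -11.23). ∠DRE = 76.7° gives RE at 69.10° from the x-axis; with |RE| = 17.9, E = (-18.58, 5.490). RE ⟂ EC, so EC runs at -20.90°; with |EC| = 20.1, C = (0.2013, -1.680). Then |QC| = |C − Q| = 1.692.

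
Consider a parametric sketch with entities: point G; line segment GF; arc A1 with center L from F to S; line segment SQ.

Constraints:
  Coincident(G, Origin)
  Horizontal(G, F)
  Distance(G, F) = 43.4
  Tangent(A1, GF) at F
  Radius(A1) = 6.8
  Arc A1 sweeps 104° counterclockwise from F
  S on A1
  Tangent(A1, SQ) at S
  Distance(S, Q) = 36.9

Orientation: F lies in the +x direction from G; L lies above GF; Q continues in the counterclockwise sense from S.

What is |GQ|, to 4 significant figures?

60.37

G is at the origin; GF is horizontal with |GF| = 43.4 and F on the +x side, so F = (43.40, 0.000). The tangent condition forces LF to be normal to GF, so L = F + (0, 6.8) = (43.40, 6.800). On A1, F sits at bearing -90° from L; a 104° counterclockwise sweep puts S at bearing 14°, so S = L + 6.8·(cos 14°, sin 14°) = (50.00, 8.445). The tangent condition forces LS to be normal to SQ, so SQ runs along (−sin 14°, cos 14°); with |SQ| = 36.9, Q = (41.07, 44.25). Then |GQ| = |Q − G| = 60.37.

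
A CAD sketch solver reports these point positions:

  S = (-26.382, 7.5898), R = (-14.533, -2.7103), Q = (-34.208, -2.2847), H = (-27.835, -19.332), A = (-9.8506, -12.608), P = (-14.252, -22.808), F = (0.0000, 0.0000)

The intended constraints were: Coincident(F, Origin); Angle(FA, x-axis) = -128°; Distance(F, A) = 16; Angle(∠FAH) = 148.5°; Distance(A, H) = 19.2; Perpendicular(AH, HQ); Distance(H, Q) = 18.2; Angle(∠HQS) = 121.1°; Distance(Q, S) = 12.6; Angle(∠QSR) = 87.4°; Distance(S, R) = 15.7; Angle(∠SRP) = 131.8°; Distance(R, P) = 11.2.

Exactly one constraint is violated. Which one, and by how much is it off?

Distance(R, P) = 11.2 — off by 8.90.

F = (0.00, 0.00) ✓; FA at -128.0° ✓; |FA| = 16.00 ✓; ∠FAH = 148.5° ✓; |AH| = 19.20 ✓; ∠(AH, HQ) = 90.00° ✓; |HQ| = 18.20 ✓; ∠HQS = 121.1° ✓; |QS| = 12.60 ✓; ∠QSR = 87.40° ✓; |SR| = 15.70 ✓; ∠SRP = 131.8° ✓; |RP| = 20.10 ✗.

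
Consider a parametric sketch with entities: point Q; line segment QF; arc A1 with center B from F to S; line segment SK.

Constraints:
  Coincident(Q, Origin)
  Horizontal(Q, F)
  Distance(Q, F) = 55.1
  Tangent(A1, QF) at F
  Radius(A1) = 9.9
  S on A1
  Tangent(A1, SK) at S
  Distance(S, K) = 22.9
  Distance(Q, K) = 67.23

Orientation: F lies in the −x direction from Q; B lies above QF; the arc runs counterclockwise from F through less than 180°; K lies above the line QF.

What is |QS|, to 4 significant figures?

48.72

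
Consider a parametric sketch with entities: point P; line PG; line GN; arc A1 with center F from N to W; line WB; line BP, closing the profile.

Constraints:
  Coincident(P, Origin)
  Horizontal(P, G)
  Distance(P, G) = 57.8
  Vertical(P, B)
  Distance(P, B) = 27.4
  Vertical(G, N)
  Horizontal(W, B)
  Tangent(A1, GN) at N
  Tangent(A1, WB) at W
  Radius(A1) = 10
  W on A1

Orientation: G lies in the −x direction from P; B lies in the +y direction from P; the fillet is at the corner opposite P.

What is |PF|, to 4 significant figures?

50.87

P is at the origin; P and G share the same y with |PG| = 57.8 and G on the −x side, so G = (-57.80, 0.000). PB is vertical with |PB| = 27.4 and B on the +y side, so B = (0.000, 27.40). The virtual corner opposite P is at (-57.80, 27.40). A1 meets GN tangentially, so FN is at right angles to GN and since A1 is tangent to WB there, FW ⟂ WB, with radius 10.0, so the center F sits 10.0 in from both sides at F = (-47.80, 17.40). Then |PF| = |F − P| = 50.87.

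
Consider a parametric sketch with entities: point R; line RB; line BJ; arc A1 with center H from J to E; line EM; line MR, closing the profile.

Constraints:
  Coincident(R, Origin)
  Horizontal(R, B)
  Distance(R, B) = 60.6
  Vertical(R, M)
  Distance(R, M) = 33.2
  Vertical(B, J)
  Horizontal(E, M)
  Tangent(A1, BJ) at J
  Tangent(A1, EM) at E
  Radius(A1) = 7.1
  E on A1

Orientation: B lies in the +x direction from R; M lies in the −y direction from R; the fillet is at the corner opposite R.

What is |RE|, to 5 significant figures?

62.964

R is at the origin; R and B share the same y with |RB| = 60.6 and B on the +x side, so B = (60.600, 0.0000). RM is vertical with |RM| = 33.2 and M on the −y side, so M = (0.0000, -33.200). The virtual corner opposite R is at (60.600, -33.200). Tangency of A1 to BJ means the radius HJ is perpendicular to BJ and since A1 is tangent to EM there, HE ⟂ EM, with radius 7.1, so the center H sits 7.1 in from both sides at H = (53.500, -26.100). That places the tangent points at J = (60.600, -26.100) on BJ and E = (53.500, -33.200) on EM. Then |RE| = |E − R| = 62.964.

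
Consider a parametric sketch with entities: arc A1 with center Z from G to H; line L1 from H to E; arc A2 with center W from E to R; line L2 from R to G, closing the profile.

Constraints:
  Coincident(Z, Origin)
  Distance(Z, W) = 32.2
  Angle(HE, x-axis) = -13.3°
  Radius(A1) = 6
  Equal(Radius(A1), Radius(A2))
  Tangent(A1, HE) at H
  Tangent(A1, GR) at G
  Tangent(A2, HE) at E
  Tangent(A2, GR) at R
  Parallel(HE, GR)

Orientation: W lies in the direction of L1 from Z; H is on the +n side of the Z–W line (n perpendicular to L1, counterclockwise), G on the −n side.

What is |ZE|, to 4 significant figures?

32.75

The slot axis is L1's direction at -13.3°, so u = (cos -13.3°, sin -13.3°) = (0.9732, -0.2300) and n = (−sin -13.3°, cos -13.3°) = (0.2300, 0.9732). Z is at the origin and W lies 32.2 along u from Z, so W = 32.2·u = (31.34, -7.408). Tangency of A1 to both parallel lines with radius 6.0 puts H and G at Z ± 6.0·n: H = (1.380, 5.839), G = (-1.380, -5.839). Equal radii place E and R the same way about W: E = W + 6.0·n = (32.72, -1.569), R = W − 6.0·n = (29.96, -13.25). Then |ZE| = |E − Z| = 32.75.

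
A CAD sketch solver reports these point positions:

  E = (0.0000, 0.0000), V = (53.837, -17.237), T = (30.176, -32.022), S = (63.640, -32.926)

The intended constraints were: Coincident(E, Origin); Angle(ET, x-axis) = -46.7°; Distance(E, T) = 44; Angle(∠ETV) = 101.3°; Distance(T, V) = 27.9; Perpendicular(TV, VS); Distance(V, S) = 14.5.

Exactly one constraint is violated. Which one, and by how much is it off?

Distance(V, S) = 14.5 — off by 4.00.

E = (0.00, 0.00) ✓; ET at -46.70° ✓; |ET| = 44.00 ✓; ∠ETV = 101.3° ✓; |TV| = 27.90 ✓; ∠(TV, VS) = 90.00° ✓; |VS| = 18.50 ✗.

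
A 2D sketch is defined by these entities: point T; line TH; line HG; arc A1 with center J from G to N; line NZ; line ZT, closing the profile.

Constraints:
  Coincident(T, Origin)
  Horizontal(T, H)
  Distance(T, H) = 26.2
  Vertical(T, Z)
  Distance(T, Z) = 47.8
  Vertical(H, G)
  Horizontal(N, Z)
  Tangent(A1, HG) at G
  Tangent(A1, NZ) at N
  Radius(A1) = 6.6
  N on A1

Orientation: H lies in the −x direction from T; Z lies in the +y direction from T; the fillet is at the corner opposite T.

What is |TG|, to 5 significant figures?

48.825

The virtual corner opposite T is at (-26.200, 47.800). Since A1 is tangent to HG there, JG ⟂ HG and A1 meets NZ tangentially, so JN is at right angles to NZ, with radius 6.6, so the center J sits 6.6 in from both sides at J = (-19.600, 41.200). That places the tangent points at G = (-26.200, 41.200) on HG and N = (-19.600, 47.800) on NZ. Then |TG| = |G − T| = 48.825.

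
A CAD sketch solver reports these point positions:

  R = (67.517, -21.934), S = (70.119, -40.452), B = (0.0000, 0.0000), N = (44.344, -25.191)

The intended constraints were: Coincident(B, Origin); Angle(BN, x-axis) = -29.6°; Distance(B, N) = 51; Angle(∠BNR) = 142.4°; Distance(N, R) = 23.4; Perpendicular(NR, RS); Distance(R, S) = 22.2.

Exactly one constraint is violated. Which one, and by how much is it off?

Distance(R, S) = 22.2 — off by 3.50.

B = (0.00, 0.00) ✓; BN at -29.60° ✓; |BN| = 51.00 ✓; ∠BNR = 142.4° ✓; |NR| = 23.40 ✓; ∠(NR, RS) = 90.00° ✓; |RS| = 18.70 ✗.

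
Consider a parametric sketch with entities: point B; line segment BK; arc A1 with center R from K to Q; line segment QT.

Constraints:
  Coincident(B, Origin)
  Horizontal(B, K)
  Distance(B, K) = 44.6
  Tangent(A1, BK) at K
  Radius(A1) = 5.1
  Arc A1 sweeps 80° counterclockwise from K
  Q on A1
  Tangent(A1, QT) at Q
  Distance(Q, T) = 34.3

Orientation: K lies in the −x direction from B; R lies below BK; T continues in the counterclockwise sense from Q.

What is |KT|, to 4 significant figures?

39.55

On A1, K sits at bearing 90° from R; an 80° counterclockwise sweep puts Q at bearing 170°, so Q = R + 5.1·(cos 170°, sin 170°) = (-49.62, -4.214). The tangent condition forces RQ to be normal to QT, so QT runs along (−sin 170°, cos 170°); with |QT| = 34.3, T = (-55.58, -37.99). Then |KT| = |T − K| = 39.55.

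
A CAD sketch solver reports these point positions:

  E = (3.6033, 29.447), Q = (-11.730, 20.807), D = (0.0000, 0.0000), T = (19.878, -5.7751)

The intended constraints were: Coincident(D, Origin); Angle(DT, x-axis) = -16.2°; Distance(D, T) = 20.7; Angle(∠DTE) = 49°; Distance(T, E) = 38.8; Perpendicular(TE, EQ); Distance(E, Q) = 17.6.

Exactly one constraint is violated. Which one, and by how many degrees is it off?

Perpendicular(TE, EQ) — off by 4.60°.

D = (0.00, 0.00) ✓; DT at -16.20° ✓; |DT| = 20.70 ✓; ∠DTE = 49.00° ✓; |TE| = 38.80 ✓; ∠(TE, EQ) = 94.60° ✗; |EQ| = 17.60 ✓.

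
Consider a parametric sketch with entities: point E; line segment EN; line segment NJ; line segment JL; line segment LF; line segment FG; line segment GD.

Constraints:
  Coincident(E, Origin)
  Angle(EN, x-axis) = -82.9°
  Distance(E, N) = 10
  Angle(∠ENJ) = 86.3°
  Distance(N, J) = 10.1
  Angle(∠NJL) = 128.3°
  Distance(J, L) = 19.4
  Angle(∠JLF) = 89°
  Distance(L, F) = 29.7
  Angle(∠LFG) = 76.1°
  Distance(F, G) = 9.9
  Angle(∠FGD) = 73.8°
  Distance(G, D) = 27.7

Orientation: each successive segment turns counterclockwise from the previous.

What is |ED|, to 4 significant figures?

23.92

E is at the origin; EN runs at -82.9° with length 10.0, so N = (1.236, -9.923). ∠ENJ = 86.3° gives NJ at 10.80° from the x-axis; with |NJ| = 10.1, J = (11.16, -8.031). ∠NJL = 128.3° gives JL at 62.50° from the x-axis; with |JL| = 19.4, L = (20.12, 9.177). ∠JLF = 89.0° gives LF at 153.5° from the x-axis; with |LF| = 29.7, F = (-6.465, 22.43). ∠LFG = 76.1° gives FG at -102.6° from the x-axis; with |FG| = 9.9, G = (-8.624, 12.77). ∠FGD = 73.8° gives GD at 3.600° from the x-axis; with |GD| = 27.7, D = (19.02, 14.51). Then |ED| = |D − E| = 23.92.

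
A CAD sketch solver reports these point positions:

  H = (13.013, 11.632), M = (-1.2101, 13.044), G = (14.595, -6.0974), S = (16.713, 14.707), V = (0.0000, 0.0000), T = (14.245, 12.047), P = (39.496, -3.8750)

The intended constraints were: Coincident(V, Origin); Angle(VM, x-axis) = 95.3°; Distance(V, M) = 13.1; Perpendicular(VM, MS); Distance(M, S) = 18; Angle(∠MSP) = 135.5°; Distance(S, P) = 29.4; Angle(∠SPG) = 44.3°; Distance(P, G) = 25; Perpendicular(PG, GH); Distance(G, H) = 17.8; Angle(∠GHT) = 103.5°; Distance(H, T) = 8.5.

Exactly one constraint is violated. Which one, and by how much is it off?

Distance(H, T) = 8.5 — off by 7.20.

V = (0.00, 0.00) ✓; VM at 95.30° ✓; |VM| = 13.10 ✓; ∠(VM, MS) = 90.00° ✓; |MS| = 18.00 ✓; ∠MSP = 135.5° ✓; |SP| = 29.40 ✓; ∠SPG = 44.30° ✓; |PG| = 25.00 ✓; ∠(PG, GH) = 90.00° ✓; |GH| = 17.80 ✓; ∠GHT = 103.5° ✓; |HT| = 1.300 ✗.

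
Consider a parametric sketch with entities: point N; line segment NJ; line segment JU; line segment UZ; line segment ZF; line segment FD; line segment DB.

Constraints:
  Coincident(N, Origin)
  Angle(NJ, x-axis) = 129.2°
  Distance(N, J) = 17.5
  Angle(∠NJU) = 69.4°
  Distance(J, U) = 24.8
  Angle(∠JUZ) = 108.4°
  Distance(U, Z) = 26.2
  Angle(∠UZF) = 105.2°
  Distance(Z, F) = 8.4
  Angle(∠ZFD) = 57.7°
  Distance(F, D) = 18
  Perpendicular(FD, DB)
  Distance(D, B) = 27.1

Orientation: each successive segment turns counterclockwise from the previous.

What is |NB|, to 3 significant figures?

46.9

N is at the origin; NJ runs at 129.2° with length 17.5, so J = (-11.1, 13.6). ∠NJU = 69.4° gives JU at -120° from the x-axis; with |JU| = 24.8, U = (-23.5, -7.87). ∠JUZ = 108.4° gives UZ at -48.6° from the x-axis; with |UZ| = 26.2, Z = (-6.21, -27.5). ∠UZF = 105.2° gives ZF at 26.2° from the x-axis; with |ZF| = 8.4, F = (1.33, -23.8). ∠ZFD = 57.7° gives FD at 148° from the x-axis; with |FD| = 18.0, D = (-14.0, -14.4). The perpendicularity gives DB at right angles to FD, so DB runs at -122°; with |DB| = 27.1, B = (-28.2, -37.5). Then |NB| = |B − N| = 46.9.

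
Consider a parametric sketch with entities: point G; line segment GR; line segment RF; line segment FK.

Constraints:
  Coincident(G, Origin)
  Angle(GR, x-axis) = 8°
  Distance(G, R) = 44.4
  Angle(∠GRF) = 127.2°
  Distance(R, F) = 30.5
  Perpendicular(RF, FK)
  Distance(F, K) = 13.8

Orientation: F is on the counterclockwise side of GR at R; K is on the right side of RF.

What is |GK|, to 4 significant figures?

75.54

∠GRF = 127.2°, so RF runs at 8.0° + (180° − 127.2°) = 60.80° from the x-axis; with |RF| = 30.5, F = R + 30.5·(cos 60.80°, sin 60.80°) = (58.85, 32.80). RF is perpendicular to FK; with |FK| = 13.8 on the right of RF, K = F + 13.8·(0.8729, -0.4879) = (70.89, 26.07). Then |GK| = |K − G| = 75.54.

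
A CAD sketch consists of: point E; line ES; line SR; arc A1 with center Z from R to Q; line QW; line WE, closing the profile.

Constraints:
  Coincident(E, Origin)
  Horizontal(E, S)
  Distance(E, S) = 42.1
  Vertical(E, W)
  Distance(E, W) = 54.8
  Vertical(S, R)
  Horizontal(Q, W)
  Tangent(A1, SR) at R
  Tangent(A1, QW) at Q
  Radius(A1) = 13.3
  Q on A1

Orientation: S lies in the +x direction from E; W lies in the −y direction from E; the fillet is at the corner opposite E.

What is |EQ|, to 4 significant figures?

61.91

The virtual corner opposite E is at (42.10, -54.80). A1 meets SR tangentially, so ZR is at right angles to SR and tangency of A1 to QW means the radius ZQ is perpendicular to QW, with radius 13.3, so the center Z sits 13.3 in from both sides at Z = (28.80, -41.50). That places the tangent points at R = (42.10, -41.50) on SR and Q = (28.80, -54.80) on QW. Then |EQ| = |Q − E| = 61.91.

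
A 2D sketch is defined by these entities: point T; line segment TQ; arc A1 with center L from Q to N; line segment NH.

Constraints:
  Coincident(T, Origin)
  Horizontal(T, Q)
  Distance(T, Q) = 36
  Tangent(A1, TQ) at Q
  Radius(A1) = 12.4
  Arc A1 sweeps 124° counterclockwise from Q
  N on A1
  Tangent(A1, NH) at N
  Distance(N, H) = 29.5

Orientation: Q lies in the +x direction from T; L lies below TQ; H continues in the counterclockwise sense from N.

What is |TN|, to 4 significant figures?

32.18

Tangency of A1 to TQ means the radius LQ is perpendicular to TQ, so L = Q + (0, -12.4) = (36.00, -12.40). On A1, Q sits at bearing 90° from L; a 124° counterclockwise sweep puts N at bearing 214°, so N = L + 12.4·(cos 214°, sin 214°) = (25.72, -19.33). Then |TN| = |N − T| = 32.18.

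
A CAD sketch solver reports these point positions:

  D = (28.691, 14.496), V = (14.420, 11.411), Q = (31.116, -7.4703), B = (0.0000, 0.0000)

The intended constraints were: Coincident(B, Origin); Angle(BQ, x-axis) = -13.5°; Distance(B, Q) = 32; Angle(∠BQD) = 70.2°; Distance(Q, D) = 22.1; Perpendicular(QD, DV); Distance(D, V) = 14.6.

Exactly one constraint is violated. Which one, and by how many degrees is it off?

Perpendicular(QD, DV) — off by 5.90°.

B = (0.00, 0.00) ✓; BQ at -13.50° ✓; |BQ| = 32.00 ✓; ∠BQD = 70.20° ✓; |QD| = 22.10 ✓; ∠(QD, DV) = 95.90° ✗; |DV| = 14.60 ✓.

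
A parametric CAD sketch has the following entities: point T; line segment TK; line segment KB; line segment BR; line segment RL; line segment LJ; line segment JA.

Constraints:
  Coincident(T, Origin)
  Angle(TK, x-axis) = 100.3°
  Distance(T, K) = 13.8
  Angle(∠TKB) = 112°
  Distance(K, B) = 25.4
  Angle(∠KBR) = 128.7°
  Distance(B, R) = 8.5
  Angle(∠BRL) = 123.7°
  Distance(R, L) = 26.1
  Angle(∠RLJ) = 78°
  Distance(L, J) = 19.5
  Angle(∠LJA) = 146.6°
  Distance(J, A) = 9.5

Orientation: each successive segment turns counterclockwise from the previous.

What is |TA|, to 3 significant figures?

6.75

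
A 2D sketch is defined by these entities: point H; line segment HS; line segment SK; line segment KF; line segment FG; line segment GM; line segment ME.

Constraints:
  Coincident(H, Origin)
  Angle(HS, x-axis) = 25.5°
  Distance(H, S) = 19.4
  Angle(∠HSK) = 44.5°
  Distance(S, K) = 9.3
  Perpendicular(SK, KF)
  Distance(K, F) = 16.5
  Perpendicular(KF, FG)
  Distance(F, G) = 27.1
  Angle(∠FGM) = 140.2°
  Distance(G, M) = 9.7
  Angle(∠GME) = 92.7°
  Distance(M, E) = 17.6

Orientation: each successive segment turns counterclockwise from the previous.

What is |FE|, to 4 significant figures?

31.35

H is at the origin; HS runs at 25.5° with length 19.4, so S = (17.51, 8.352). ∠HSK = 44.5° gives SK at 161.0° from the x-axis; with |SK| = 9.3, K = (8.717, 11.38). SK ⟂ KF, so KF runs at -109.0°; with |KF| = 16.5, F = (3.345, -4.221). KF is perpendicular to FG, so FG runs at -19.00°; with |FG| = 27.1, G = (28.97, -13.04). ∠FGM = 140.2° gives GM at 20.80° from the x-axis; with |GM| = 9.7, M = (38.04, -9.600). ∠GME = 92.7° gives ME at 108.1° from the x-axis; with |ME| = 17.6, E = (32.57, 7.129). Then |FE| = |E − F| = 31.35.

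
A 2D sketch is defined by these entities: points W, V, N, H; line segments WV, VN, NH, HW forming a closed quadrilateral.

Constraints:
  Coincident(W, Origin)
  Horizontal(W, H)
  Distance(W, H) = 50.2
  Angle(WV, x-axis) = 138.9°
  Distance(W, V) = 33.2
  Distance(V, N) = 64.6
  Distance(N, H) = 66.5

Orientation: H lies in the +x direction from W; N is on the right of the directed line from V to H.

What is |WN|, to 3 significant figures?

39.3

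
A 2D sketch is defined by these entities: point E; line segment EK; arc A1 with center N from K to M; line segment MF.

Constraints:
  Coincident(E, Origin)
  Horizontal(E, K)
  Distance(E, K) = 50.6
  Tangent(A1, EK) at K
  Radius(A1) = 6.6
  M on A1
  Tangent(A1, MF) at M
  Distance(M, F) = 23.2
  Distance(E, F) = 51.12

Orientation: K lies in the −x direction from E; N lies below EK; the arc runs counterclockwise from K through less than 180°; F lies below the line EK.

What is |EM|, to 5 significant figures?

56.875

E is at the origin; E and K share the same y with |EK| = 50.6 and K on the −x side, so K = (-50.600, 0.0000). A1 meets EK tangentially, so NK is at right angles to EK, so N = K + (0, -6.6) = (-50.600, -6.6000). Since NM ⟂ MF (tangency), |NF| = √(6.6² + 23.2²) = 24.121 regardless of where M sits on A1. So F lies on both circle(E, 51.12) and circle(N, 24.121); the below-EK intersection is F = (-42.004, -29.137). M is the foot of the tangent from F: M = (-55.888, -10.550).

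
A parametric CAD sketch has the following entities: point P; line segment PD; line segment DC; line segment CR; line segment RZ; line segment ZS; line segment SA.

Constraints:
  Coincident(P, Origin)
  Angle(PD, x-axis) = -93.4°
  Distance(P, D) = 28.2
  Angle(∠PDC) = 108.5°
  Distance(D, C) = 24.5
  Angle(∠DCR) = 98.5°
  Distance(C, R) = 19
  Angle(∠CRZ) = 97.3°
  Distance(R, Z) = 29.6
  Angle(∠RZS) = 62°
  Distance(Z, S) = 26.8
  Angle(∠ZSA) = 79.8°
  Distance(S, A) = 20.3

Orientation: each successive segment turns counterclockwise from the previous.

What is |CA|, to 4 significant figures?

8.483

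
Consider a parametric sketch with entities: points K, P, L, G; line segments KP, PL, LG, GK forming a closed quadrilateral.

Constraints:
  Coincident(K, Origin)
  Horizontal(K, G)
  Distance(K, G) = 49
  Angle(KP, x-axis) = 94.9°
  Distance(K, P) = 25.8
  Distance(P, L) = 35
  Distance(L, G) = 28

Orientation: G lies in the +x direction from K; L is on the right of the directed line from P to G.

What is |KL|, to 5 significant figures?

21.010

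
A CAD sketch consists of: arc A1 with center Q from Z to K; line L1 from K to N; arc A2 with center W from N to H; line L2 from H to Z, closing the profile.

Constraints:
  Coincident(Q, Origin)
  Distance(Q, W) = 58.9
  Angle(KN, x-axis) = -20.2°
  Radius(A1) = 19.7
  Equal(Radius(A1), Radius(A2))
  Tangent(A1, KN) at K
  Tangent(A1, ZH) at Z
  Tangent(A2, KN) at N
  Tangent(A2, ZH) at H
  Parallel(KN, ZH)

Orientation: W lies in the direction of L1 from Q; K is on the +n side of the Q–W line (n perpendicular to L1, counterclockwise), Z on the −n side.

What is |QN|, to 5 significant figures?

62.107

The slot axis is L1's direction at -20.2°, so u = (cos -20.2°, sin -20.2°) = (0.93849, -0.34530) and n = (−sin -20.2°, cos -20.2°) = (0.34530, 0.93849). Q is at the origin and W lies 58.9 along u from Q, so W = 58.9·u = (55.277, -20.338). Tangency of A1 to both parallel lines with radius 19.7 puts K and Z at Q ± 19.7·n: K = (6.8024, 18.488), Z = (-6.8024, -18.488). Equal radii place N and H the same way about W: N = W + 19.7·n = (62.080, -1.8498), H = W − 19.7·n = (48.475, -38.826). Then |QN| = |N − Q| = 62.107.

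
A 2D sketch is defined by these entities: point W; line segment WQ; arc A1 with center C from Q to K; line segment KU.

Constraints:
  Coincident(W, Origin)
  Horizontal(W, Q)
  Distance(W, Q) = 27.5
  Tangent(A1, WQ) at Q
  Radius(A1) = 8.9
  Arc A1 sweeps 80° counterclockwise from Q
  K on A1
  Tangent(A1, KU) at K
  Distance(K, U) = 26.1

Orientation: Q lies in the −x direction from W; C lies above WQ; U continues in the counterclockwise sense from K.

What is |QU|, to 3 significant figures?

35.6

On A1, Q sits at bearing -90° from C; an 80° counterclockwise sweep puts K at bearing -10°, so K = C + 8.9·(cos -10°, sin -10°) = (-18.7, 7.35). The tangent condition forces CK to be normal to KU, so KU runs along (−sin -10°, cos -10°); with |KU| = 26.1, U = (-14.2, 33.1). Then |QU| = |U − Q| = 35.6.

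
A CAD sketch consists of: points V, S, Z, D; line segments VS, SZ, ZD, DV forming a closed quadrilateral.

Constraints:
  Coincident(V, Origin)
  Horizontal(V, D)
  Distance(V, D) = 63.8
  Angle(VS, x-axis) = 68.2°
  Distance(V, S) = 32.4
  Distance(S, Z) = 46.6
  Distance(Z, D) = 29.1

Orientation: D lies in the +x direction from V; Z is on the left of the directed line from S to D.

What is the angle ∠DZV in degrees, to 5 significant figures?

74.237°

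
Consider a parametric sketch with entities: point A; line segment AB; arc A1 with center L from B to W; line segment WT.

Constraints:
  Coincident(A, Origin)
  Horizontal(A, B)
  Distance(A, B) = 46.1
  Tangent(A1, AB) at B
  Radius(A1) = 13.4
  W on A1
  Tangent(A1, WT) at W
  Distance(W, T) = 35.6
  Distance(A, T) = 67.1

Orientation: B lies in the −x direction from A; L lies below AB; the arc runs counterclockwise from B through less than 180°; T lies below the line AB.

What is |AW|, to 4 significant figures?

61.29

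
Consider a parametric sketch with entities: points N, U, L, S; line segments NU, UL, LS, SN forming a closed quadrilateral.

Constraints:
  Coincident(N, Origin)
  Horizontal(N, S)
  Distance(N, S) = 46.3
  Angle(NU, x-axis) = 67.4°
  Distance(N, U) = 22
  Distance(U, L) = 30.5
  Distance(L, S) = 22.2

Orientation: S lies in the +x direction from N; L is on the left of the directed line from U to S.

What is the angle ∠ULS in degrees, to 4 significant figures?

108.1°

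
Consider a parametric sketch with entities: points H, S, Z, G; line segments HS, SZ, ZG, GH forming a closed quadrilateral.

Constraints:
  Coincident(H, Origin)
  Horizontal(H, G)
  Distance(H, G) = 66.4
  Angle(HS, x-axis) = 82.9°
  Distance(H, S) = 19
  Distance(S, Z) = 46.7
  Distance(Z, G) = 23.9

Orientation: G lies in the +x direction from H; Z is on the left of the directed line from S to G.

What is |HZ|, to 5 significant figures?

51.644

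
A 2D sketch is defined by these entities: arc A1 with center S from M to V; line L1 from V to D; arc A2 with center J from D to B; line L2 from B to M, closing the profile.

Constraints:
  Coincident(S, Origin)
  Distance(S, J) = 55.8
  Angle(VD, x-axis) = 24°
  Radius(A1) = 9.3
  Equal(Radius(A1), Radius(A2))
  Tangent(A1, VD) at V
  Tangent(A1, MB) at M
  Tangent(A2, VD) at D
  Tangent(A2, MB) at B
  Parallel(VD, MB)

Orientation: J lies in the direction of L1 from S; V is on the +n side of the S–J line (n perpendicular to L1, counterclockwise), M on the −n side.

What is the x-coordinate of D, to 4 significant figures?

47.19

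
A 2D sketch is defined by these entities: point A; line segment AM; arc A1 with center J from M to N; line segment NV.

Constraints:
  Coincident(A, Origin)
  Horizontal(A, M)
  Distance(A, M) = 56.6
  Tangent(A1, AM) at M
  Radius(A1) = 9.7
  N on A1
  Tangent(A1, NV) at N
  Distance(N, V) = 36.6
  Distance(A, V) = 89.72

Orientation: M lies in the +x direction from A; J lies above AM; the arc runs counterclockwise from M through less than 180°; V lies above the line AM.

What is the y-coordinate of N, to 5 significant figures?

5.5748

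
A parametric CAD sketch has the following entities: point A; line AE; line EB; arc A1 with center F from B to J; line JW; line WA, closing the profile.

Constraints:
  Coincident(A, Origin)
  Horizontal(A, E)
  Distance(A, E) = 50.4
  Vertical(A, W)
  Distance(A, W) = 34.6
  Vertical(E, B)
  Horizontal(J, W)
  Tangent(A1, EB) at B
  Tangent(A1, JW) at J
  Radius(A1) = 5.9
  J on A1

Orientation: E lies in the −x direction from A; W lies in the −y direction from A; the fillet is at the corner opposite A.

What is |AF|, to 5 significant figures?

52.952

A is at the origin; AE is horizontal with |AE| = 50.4 and E on the −x side, so E = (-50.400, 0.0000). A and W share the same x with |AW| = 34.6 and W on the −y side, so W = (0.0000, -34.600). The virtual corner opposite A is at (-50.400, -34.600). The tangent condition forces FB to be normal to EB and tangency of A1 to JW means the radius FJ is perpendicular to JW, with radius 5.9, so the center F sits 5.9 in from both sides at F = (-44.500, -28.700). Then |AF| = |F − A| = 52.952.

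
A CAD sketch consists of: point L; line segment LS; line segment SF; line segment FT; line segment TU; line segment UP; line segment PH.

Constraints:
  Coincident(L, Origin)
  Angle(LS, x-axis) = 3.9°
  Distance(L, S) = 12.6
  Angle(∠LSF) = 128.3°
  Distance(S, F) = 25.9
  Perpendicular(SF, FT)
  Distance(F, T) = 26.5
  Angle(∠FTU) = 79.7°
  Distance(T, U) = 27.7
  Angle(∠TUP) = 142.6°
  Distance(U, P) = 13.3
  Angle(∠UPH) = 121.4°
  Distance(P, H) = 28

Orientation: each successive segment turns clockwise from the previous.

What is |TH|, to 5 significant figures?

50.393

L is at the origin; LS runs at 3.9° with length 12.6, so S = (12.571, 0.85699). ∠LSF = 128.3° gives SF at -47.800° from the x-axis; with |SF| = 25.9, F = (29.968, -18.330). SF is perpendicular to FT, so FT runs at -137.80°; with |FT| = 26.5, T = (10.337, -36.130). ∠FTU = 79.7° gives TU at 121.90° from the x-axis; with |TU| = 27.7, U = (-4.3007, -12.614). ∠TUP = 142.6° gives UP at 84.500° from the x-axis; with |UP| = 13.3, P = (-3.0259, 0.62484). ∠UPH = 121.4° gives PH at 25.900° from the x-axis; with |PH| = 28.0, H = (22.162, 12.855). Then |TH| = |H − T| = 50.393.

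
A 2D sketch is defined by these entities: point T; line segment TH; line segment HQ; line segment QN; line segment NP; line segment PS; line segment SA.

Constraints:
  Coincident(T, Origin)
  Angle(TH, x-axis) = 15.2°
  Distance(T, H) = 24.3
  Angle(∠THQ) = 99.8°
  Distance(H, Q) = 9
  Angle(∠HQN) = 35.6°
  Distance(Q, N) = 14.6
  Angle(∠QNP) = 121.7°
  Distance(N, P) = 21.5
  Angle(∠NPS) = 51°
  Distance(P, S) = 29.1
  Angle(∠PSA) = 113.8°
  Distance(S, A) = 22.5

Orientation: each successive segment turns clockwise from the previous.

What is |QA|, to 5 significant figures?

11.673

T is at the origin; TH runs at 15.2° with length 24.3, so H = (23.450, 6.3712). ∠THQ = 99.8° gives HQ at -65.000° from the x-axis; with |HQ| = 9.0, Q = (27.253, -1.7856). ∠HQN = 35.6° gives QN at 150.60° from the x-axis; with |QN| = 14.6, N = (14.534, 5.3816). ∠QNP = 121.7° gives NP at 92.300° from the x-axis; with |NP| = 21.5, P = (13.671, 26.864). ∠NPS = 51.0° gives PS at -36.700° from the x-axis; with |PS| = 29.1, S = (37.003, 9.4734). ∠PSA = 113.8° gives SA at -102.90° from the x-axis; with |SA| = 22.5, A = (31.979, -12.459). Then |QA| = |A − Q| = 11.673.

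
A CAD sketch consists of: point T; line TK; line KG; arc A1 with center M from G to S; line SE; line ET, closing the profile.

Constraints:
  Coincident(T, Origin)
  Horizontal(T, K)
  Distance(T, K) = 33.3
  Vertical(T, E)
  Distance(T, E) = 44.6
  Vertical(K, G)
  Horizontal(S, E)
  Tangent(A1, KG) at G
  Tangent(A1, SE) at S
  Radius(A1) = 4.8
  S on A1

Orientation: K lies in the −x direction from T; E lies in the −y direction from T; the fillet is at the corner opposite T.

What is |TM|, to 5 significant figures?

48.952

T is at the origin; T and K share the same y with |TK| = 33.3 and K on the −x side, so K = (-33.300, 0.0000). T and E share the same x with |TE| = 44.6 and E on the −y side, so E = (0.0000, -44.600). The virtual corner opposite T is at (-33.300, -44.600). The tangent condition forces MG to be normal to KG and tangency of A1 to SE means the radius MS is perpendicular to SE, with radius 4.8, so the center M sits 4.8 in from both sides at M = (-28.500, -39.800). Then |TM| = |M − T| = 48.952.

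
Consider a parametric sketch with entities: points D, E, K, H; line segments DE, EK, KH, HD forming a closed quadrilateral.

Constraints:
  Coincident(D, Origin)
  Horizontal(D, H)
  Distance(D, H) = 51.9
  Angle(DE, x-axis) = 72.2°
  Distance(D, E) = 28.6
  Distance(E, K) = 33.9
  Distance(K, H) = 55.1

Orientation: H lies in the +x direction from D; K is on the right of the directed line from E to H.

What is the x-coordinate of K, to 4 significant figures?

-3.010

Checks: |EK| = 33.90 ✓; |KH| = 55.10 ✓.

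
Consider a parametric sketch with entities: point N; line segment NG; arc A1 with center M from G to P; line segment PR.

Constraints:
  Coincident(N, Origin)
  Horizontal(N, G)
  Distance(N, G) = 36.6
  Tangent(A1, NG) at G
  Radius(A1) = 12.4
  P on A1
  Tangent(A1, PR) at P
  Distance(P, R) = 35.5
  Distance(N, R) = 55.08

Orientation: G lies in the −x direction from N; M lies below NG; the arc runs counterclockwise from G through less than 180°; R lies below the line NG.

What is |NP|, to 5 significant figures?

50.643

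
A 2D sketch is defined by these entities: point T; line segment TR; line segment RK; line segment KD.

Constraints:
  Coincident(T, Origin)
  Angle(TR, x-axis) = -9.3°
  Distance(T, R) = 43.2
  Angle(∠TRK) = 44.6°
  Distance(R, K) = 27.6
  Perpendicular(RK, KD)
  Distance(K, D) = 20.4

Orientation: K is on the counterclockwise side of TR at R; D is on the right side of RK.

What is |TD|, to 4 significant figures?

50.83

T is at the origin; TR runs at -9.3° with length 43.2, so R = 43.2·(cos -9.3°, sin -9.3°) = (42.63, -6.981). ∠TRK = 44.6°, so RK runs at -9.3° + (180° − 44.6°) = 126.1° from the x-axis; with |RK| = 27.6, K = R + 27.6·(cos 126.1°, sin 126.1°) = (26.37, 15.32). RK is perpendicular to KD; with |KD| = 20.4 on the right of RK, D = K + 20.4·(0.8080, 0.5892) = (42.85, 27.34). Then |TD| = |D − T| = 50.83.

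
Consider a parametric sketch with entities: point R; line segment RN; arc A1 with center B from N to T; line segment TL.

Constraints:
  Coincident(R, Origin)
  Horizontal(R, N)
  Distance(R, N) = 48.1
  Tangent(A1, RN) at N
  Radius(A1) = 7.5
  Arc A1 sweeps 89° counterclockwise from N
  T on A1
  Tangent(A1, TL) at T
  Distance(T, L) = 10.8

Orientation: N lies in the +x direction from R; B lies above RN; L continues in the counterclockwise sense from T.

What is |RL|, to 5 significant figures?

58.671

R is at the origin; RN is horizontal with |RN| = 48.1 and N on the +x side, so N = (48.100, 0.0000). The tangent condition forces BN to be normal to RN, so B = N + (0, 7.5) = (48.100, 7.5000). On A1, N sits at bearing -90° from B; an 89° counterclockwise sweep puts T at bearing -1°, so T = B + 7.5·(cos -1°, sin -1°) = (55.599, 7.3691). A1 meets TL tangentially, so BT is at right angles to TL, so TL runs along (−sin -1°, cos -1°); with |TL| = 10.8, L = (55.787, 18.167). Then |RL| = |L − R| = 58.671.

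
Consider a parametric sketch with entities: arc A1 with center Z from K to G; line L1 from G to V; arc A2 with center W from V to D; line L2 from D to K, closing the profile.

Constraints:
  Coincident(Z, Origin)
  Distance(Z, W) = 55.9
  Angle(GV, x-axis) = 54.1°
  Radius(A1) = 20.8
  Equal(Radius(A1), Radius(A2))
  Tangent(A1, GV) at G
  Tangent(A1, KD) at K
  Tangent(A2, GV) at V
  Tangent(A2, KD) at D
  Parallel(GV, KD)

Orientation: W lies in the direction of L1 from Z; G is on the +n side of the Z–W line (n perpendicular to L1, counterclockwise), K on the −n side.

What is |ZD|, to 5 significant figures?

59.644

The slot axis is L1's direction at 54.1°, so u = (cos 54.1°, sin 54.1°) = (0.58637, 0.81004) and n = (−sin 54.1°, cos 54.1°) = (-0.81004, 0.58637). Z is at the origin and W lies 55.9 along u from Z, so W = 55.9·u = (32.778, 45.281). Tangency of A1 to both parallel lines with radius 20.8 puts G and K at Z ± 20.8·n: G = (-16.849, 12.197), K = (16.849, -12.197). Equal radii place V and D the same way about W: V = W + 20.8·n = (15.929, 57.478), D = W − 20.8·n = (49.627, 33.085). Then |ZD| = |D − Z| = 59.644.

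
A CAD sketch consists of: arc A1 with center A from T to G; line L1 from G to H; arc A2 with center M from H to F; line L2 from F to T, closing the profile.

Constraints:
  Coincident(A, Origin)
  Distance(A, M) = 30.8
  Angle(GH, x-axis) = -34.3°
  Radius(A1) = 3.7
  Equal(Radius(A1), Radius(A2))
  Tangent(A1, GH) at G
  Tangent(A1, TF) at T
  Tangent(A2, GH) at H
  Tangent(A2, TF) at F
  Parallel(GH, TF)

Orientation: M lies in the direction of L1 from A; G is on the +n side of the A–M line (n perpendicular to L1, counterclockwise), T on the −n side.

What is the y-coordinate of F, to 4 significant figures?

-20.41

The slot axis is L1's direction at -34.3°, so u = (cos -34.3°, sin -34.3°) = (0.8261, -0.5635) and n = (−sin -34.3°, cos -34.3°) = (0.5635, 0.8261). A is at the origin and M lies 30.8 along u from A, so M = 30.8·u = (25.44, -17.36). Tangency of A1 to both parallel lines with radius 3.7 puts G and T at A ± 3.7·n: G = (2.085, 3.057), T = (-2.085, -3.057). Equal radii place H and F the same way about M: H = M + 3.7·n = (27.53, -14.30), F = M − 3.7·n = (23.36, -20.41). So F.y = -20.41.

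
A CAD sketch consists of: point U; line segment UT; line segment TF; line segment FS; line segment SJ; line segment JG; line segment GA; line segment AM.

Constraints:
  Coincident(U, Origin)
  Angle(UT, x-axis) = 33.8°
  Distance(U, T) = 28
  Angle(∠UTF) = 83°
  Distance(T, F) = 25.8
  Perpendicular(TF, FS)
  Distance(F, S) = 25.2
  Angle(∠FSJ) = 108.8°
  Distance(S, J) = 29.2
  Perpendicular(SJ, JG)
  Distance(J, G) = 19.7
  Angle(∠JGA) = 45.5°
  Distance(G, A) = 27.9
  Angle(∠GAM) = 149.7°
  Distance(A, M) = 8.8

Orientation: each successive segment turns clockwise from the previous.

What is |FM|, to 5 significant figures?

35.574

∠JGA = 45.5° gives GA at -88.900° from the x-axis; with |GA| = 27.9, A = (5.8634, -12.204). ∠GAM = 149.7° gives AM at -119.20° from the x-axis; with |AM| = 8.8, M = (1.5703, -19.886). Then |FM| = |M − F| = 35.574.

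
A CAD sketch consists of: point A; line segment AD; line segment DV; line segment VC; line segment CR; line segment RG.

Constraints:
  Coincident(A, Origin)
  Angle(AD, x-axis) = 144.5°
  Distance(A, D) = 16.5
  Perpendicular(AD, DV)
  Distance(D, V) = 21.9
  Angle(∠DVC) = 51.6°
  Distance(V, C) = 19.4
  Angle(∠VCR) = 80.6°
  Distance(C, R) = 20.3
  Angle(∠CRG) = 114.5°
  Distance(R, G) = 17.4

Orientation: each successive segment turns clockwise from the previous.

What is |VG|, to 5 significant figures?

24.571

∠VCR = 80.6° gives CR at -173.30° from the x-axis; with |CR| = 20.3, R = (-15.497, 6.4032). ∠CRG = 114.5° gives RG at 121.20° from the x-axis; with |RG| = 17.4, G = (-24.511, 21.287). Then |VG| = |G − V| = 24.571.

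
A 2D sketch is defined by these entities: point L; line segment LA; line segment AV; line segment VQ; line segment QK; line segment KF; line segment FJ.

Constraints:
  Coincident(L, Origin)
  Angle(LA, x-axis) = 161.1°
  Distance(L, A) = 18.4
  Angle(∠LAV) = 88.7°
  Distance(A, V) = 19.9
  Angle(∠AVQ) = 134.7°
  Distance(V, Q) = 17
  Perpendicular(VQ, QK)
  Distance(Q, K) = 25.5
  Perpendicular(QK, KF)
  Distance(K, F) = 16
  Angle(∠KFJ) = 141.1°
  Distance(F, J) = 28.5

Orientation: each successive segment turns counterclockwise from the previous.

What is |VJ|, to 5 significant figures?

22.503

L is at the origin; LA runs at 161.1° with length 18.4, so A = (-17.408, 5.9601). ∠LAV = 88.7° gives AV at -107.60° from the x-axis; with |AV| = 19.9, V = (-23.425, -13.008). ∠AVQ = 134.7° gives VQ at -62.300° from the x-axis; with |VQ| = 17.0, Q = (-15.523, -28.060). VQ is perpendicular to QK, so QK runs at 27.700°; with |QK| = 25.5, K = (7.0547, -16.207). QK is perpendicular to KF, so KF runs at 117.70°; with |KF| = 16.0, F = (-0.38275, -2.0403). ∠KFJ = 141.1° gives FJ at 156.60° from the x-axis; with |FJ| = 28.5, J = (-26.539, 9.2784). Then |VJ| = |J − V| = 22.503.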